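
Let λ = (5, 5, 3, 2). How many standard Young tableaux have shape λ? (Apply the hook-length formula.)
# SYT of shape (5, 5, 3, 2) = 96525

Hook-length formula: f^λ = n! / Π hook(c), product over all cells c of the Young diagram. For λ = (5, 5, 3, 2), n = 15 boxes. Hook lengths by row (left-to-right, top-to-bottom): [8, 7, 5, 3, 2]; [7, 6, 4, 2, 1]; [4, 3, 1]; [2, 1]. Product of hooks = 13547520. So f^λ = 15! / 13547520 = 1307674368000 / 13547520 = 96525.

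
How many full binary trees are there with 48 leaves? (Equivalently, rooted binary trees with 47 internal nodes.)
C_47 = 33868773757191046886429490

These full binary trees are counted by the Catalan number C_n = (1/(n + 1)) · C(2n, n). For n = 47: C_47 = (1/48) · C(94, 47) = 1625701140345170250548615520/48 = 33868773757191046886429490.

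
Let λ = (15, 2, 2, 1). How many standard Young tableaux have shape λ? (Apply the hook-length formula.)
# SYT of shape (15, 2, 2, 1) = 56525

Hook-length formula: f^λ = n! / Π hook(c), product over all cells c of the Young diagram. For λ = (15, 2, 2, 1), n = 20 boxes. Hook lengths by row (left-to-right, top-to-bottom): [18, 16, 13, 12, 11, 10, 9, 8, 7, 6, 5, 4, 3, 2, 1]; [4, 2]; [3, 1]; [1]. Product of hooks = 43041167769600. So f^λ = 20! / 43041167769600 = 2432902008176640000 / 43041167769600 = 56525.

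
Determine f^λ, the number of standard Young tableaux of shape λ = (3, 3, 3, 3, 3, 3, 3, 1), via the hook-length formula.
# SYT of shape (3, 3, 3, 3, 3, 3, 3, 1) = 9145422

Hook-length formula: f^λ = n! / Π hook(c), product over all cells c of the Young diagram. For λ = (3, 3, 3, 3, 3, 3, 3, 1), n = 22 boxes. Hook lengths by row (left-to-right, top-to-bottom): [10, 8, 7]; [9, 7, 6]; [8, 6, 5]; [7, 5, 4]; [6, 4, 3]; [5, 3, 2]; [4, 2, 1]; [1]. Product of hooks = 122903101440000. So f^λ = 22! / 122903101440000 = 1124000727777607680000 / 122903101440000 = 9145422.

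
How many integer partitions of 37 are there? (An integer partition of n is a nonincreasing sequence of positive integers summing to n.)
p(37) = 21637

Compute p(n) via the recurrence p(n, m) = p(n, m−1) + p(n−m, m), where p(n, m) counts partitions of n with all parts ≤ m and p(n) = p(n, n). The base cases are p(0, m) = 1 and p(n, 0) = 0 for n > 0. Filling the table yields p(37) = 21637. (Euler's pentagonal recurrence is an alternative.)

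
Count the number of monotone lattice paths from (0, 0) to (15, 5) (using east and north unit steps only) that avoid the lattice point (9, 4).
Number of paths = 10499

Total paths from (0, 0) to (15, 5): C(20, 15) = 15504. Paths through (9, 4): (paths (0, 0) → (9, 4)) × (paths (9, 4) → (15, 5)) = C(13, 9) · C(7, 6) = 715 · 7 = 5005. Avoidance count = 15504 − 5005 = 10499.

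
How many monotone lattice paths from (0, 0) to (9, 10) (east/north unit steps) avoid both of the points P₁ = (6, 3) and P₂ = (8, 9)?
Number of paths = 38382

Inclusion–exclusion. Total paths: C(19, 9) = 92378. Through P₁: C(9, 6)·C(10, 3) = 10080. Through P₂: C(17, 8)·C(2, 1) = 48620. Since P₁ is strictly southwest of P₂, a monotone path through both must visit P₁ then P₂; paths through both = C(9, 6)·C(8, 2)·C(2, 1) = 4704. Avoid both = 92378 − 10080 − 48620 + 4704 = 38382.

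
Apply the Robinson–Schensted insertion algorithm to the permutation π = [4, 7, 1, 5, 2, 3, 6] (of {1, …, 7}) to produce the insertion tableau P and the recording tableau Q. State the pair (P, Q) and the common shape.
P = [1, 2, 3, 6] / [4, 5] / [7];  Q = [1, 2, 6, 7] / [3, 4] / [5];  common shape = (4, 2, 1)

Row-insert the values π_1, π_2, … into P one at a time, bumping the leftmost entry strictly greater than the inserted value down to the next row. The recording tableau Q records, in position (i, j), the step at which that cell was added to P.
  Insert 4 (step 1): P = [4];  Q = [1]
  Insert 7 (step 2): P = [4, 7];  Q = [1, 2]
  Insert 1 (step 3): P = [1, 7] / [4];  Q = [1, 2] / [3]
  Insert 5 (step 4): P = [1, 5] / [4, 7];  Q = [1, 2] / [3, 4]
  Insert 2 (step 5): P = [1, 2] / [4, 5] / [7];  Q = [1, 2] / [3, 4] / [5]
  Insert 3 (step 6): P = [1, 2, 3] / [4, 5] / [7];  Q = [1, 2, 6] / [3, 4] / [5]
  Insert 6 (step 7): P = [1, 2, 3, 6] / [4, 5] / [7];  Q = [1, 2, 6, 7] / [3, 4] / [5]
Final shape: (4, 2, 1).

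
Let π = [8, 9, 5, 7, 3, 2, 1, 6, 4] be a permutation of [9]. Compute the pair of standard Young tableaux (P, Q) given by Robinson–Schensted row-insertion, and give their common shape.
P = [1, 4] / [2, 6] / [3, 7] / [5, 9] / [8];  Q = [1, 2] / [3, 4] / [5, 8] / [6, 9] / [7];  common shape = (2, 2, 2, 2, 1)

Row-insert the values π_1, π_2, … into P one at a time, bumping the leftmost entry strictly greater than the inserted value down to the next row. The recording tableau Q records, in position (i, j), the step at which that cell was added to P.
  Insert 8 (step 1): P = [8];  Q = [1]
  Insert 9 (step 2): P = [8, 9];  Q = [1, 2]
  Insert 5 (step 3): P = [5, 9] / [8];  Q = [1, 2] / [3]
  Insert 7 (step 4): P = [5, 7] / [8, 9];  Q = [1, 2] / [3, 4]
  Insert 3 (step 5): P = [3, 7] / [5, 9] / [8];  Q = [1, 2] / [3, 4] / [5]
  Insert 2 (step 6): P = [2, 7] / [3, 9] / [5] / [8];  Q = [1, 2] / [3, 4] / [5] / [6]
  Insert 1 (step 7): P = [1, 7] / [2, 9] / [3] / [5] / [8];  Q = [1, 2] / [3, 4] / [5] / [6] / [7]
  Insert 6 (step 8): P = [1, 6] / [2, 7] / [3, 9] / [5] / [8];  Q = [1, 2] / [3, 4] / [5, 8] / [6] / [7]
  Insert 4 (step 9): P = [1, 4] / [2, 6] / [3, 7] / [5, 9] / [8];  Q = [1, 2] / [3, 4] / [5, 8] / [6, 9] / [7]
Final shape: (2, 2, 2, 2, 1).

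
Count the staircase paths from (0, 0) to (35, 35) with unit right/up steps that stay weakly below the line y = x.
C_35 = 3116285494907301262

These NE paths below the diagonal are counted by the Catalan number C_n = (1/(n + 1)) · C(2n, n). For n = 35: C_35 = (1/36) · C(70, 35) = 112186277816662845432/36 = 3116285494907301262.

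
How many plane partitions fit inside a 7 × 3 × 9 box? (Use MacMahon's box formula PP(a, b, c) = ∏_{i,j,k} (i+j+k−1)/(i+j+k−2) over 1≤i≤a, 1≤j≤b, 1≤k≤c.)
PP(7, 3, 9) = 24584605760

Evaluate the triple product over i = 1..7, j = 1..3, k = 1..9. The factors are (2/1) · (3/2) · (4/3) · (5/4) · (6/5) · (7/6) · (8/7) · (9/8) · … (189 factors total). The numerators and denominators telescope so the product is an integer; carrying out the multiplication exactly gives PP(7, 3, 9) = 24584605760.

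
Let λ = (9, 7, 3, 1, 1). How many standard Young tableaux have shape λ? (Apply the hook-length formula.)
# SYT of shape (9, 7, 3, 1, 1) = 128931264

Hook-length formula: f^λ = n! / Π hook(c), product over all cells c of the Young diagram. For λ = (9, 7, 3, 1, 1), n = 21 boxes. Hook lengths by row (left-to-right, top-to-bottom): [13, 10, 9, 7, 6, 5, 4, 2, 1]; [10, 7, 6, 4, 3, 2, 1]; [5, 2, 1]; [2]; [1]. Product of hooks = 396264960000. So f^λ = 21! / 396264960000 = 51090942171709440000 / 396264960000 = 128931264.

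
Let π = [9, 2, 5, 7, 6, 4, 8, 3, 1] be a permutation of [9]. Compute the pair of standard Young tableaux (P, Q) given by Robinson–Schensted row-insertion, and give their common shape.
P = [1, 3, 6, 8] / [2] / [4] / [5] / [7] / [9];  Q = [1, 3, 4, 7] / [2] / [5] / [6] / [8] / [9];  common shape = (4, 1, 1, 1, 1, 1)

Row-insert the values π_1, π_2, … into P one at a time, bumping the leftmost entry strictly greater than the inserted value down to the next row. The recording tableau Q records, in position (i, j), the step at which that cell was added to P.
  Insert 9 (step 1): P = [9];  Q = [1]
  Insert 2 (step 2): P = [2] / [9];  Q = [1] / [2]
  Insert 5 (step 3): P = [2, 5] / [9];  Q = [1, 3] / [2]
  Insert 7 (step 4): P = [2, 5, 7] / [9];  Q = [1, 3, 4] / [2]
  Insert 6 (step 5): P = [2, 5, 6] / [7] / [9];  Q = [1, 3, 4] / [2] / [5]
  Insert 4 (step 6): P = [2, 4, 6] / [5] / [7] / [9];  Q = [1, 3, 4] / [2] / [5] / [6]
  Insert 8 (step 7): P = [2, 4, 6, 8] / [5] / [7] / [9];  Q = [1, 3, 4, 7] / [2] / [5] / [6]
  Insert 3 (step 8): P = [2, 3, 6, 8] / [4] / [5] / [7] / [9];  Q = [1, 3, 4, 7] / [2] / [5] / [6] / [8]
  Insert 1 (step 9): P = [1, 3, 6, 8] / [2] / [4] / [5] / [7] / [9];  Q = [1, 3, 4, 7] / [2] / [5] / [6] / [8] / [9]
Final shape: (4, 1, 1, 1, 1, 1).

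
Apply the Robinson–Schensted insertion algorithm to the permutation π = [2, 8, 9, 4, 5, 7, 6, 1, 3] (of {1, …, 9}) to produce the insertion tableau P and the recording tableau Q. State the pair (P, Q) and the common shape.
P = [1, 3, 5, 6] / [2, 4] / [7, 9] / [8];  Q = [1, 2, 3, 6] / [4, 5] / [7, 9] / [8];  common shape = (4, 2, 2, 1)

Row-insert the values π_1, π_2, … into P one at a time, bumping the leftmost entry strictly greater than the inserted value down to the next row. The recording tableau Q records, in position (i, j), the step at which that cell was added to P.
  Insert 2 (step 1): P = [2];  Q = [1]
  Insert 8 (step 2): P = [2, 8];  Q = [1, 2]
  Insert 9 (step 3): P = [2, 8, 9];  Q = [1, 2, 3]
  Insert 4 (step 4): P = [2, 4, 9] / [8];  Q = [1, 2, 3] / [4]
  Insert 5 (step 5): P = [2, 4, 5] / [8, 9];  Q = [1, 2, 3] / [4, 5]
  Insert 7 (step 6): P = [2, 4, 5, 7] / [8, 9];  Q = [1, 2, 3, 6] / [4, 5]
  Insert 6 (step 7): P = [2, 4, 5, 6] / [7, 9] / [8];  Q = [1, 2, 3, 6] / [4, 5] / [7]
  Insert 1 (step 8): P = [1, 4, 5, 6] / [2, 9] / [7] / [8];  Q = [1, 2, 3, 6] / [4, 5] / [7] / [8]
  Insert 3 (step 9): P = [1, 3, 5, 6] / [2, 4] / [7, 9] / [8];  Q = [1, 2, 3, 6] / [4, 5] / [7, 9] / [8]
Final shape: (4, 2, 2, 1).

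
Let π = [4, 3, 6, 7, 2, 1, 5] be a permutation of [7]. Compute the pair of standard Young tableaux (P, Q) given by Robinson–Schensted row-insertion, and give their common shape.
P = [1, 5, 7] / [2, 6] / [3] / [4];  Q = [1, 3, 4] / [2, 7] / [5] / [6];  common shape = (3, 2, 1, 1)

Row-insert the values π_1, π_2, … into P one at a time, bumping the leftmost entry strictly greater than the inserted value down to the next row. The recording tableau Q records, in position (i, j), the step at which that cell was added to P.
  Insert 4 (step 1): P = [4];  Q = [1]
  Insert 3 (step 2): P = [3] / [4];  Q = [1] / [2]
  Insert 6 (step 3): P = [3, 6] / [4];  Q = [1, 3] / [2]
  Insert 7 (step 4): P = [3, 6, 7] / [4];  Q = [1, 3, 4] / [2]
  Insert 2 (step 5): P = [2, 6, 7] / [3] / [4];  Q = [1, 3, 4] / [2] / [5]
  Insert 1 (step 6): P = [1, 6, 7] / [2] / [3] / [4];  Q = [1, 3, 4] / [2] / [5] / [6]
  Insert 5 (step 7): P = [1, 5, 7] / [2, 6] / [3] / [4];  Q = [1, 3, 4] / [2, 7] / [5] / [6]
Final shape: (3, 2, 1, 1).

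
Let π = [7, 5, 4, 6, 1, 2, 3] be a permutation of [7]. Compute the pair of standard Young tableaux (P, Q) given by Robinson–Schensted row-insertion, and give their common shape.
P = [1, 2, 3] / [4, 6] / [5] / [7];  Q = [1, 4, 7] / [2, 6] / [3] / [5];  common shape = (3, 2, 1, 1)

Row-insert the values π_1, π_2, … into P one at a time, bumping the leftmost entry strictly greater than the inserted value down to the next row. The recording tableau Q records, in position (i, j), the step at which that cell was added to P.
  Insert 7 (step 1): P = [7];  Q = [1]
  Insert 5 (step 2): P = [5] / [7];  Q = [1] / [2]
  Insert 4 (step 3): P = [4] / [5] / [7];  Q = [1] / [2] / [3]
  Insert 6 (step 4): P = [4, 6] / [5] / [7];  Q = [1, 4] / [2] / [3]
  Insert 1 (step 5): P = [1, 6] / [4] / [5] / [7];  Q = [1, 4] / [2] / [3] / [5]
  Insert 2 (step 6): P = [1, 2] / [4, 6] / [5] / [7];  Q = [1, 4] / [2, 6] / [3] / [5]
  Insert 3 (step 7): P = [1, 2, 3] / [4, 6] / [5] / [7];  Q = [1, 4, 7] / [2, 6] / [3] / [5]
Final shape: (3, 2, 1, 1).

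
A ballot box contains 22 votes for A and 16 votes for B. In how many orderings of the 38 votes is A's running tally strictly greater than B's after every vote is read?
Strict-lead orderings = 3511574910

Total orderings of the 38 votes with 22 for A: C(38, 22) = 22239974430. By the Bertrand ballot formula (Cycle Lemma / reflection principle), the number of orderings in which A is strictly ahead of B throughout is (p − q)/(p + q) · C(p + q, p) = (22 − 16)/(22 + 16) · 22239974430 = 3511574910.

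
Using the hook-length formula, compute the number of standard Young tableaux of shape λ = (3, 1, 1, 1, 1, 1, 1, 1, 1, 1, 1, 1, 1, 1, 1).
# SYT of shape (3, 1, 1, 1, 1, 1, 1, 1, 1, 1, 1, 1, 1, 1, 1) = 120

Hook-length formula: f^λ = n! / Π hook(c), product over all cells c of the Young diagram. For λ = (3, 1, 1, 1, 1, 1, 1, 1, 1, 1, 1, 1, 1, 1, 1), n = 17 boxes. Hook lengths by row (left-to-right, top-to-bottom): [17, 2, 1]; [14]; [13]; [12]; [11]; [10]; [9]; [8]; [7]; [6]; [5]; [4]; [3]; [2]; [1]. Product of hooks = 2964061900800. So f^λ = 17! / 2964061900800 = 355687428096000 / 2964061900800 = 120.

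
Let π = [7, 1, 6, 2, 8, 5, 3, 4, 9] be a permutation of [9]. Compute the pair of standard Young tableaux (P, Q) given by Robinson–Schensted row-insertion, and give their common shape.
P = [1, 2, 3, 4, 9] / [5, 8] / [6] / [7];  Q = [1, 3, 5, 8, 9] / [2, 6] / [4] / [7];  common shape = (5, 2, 1, 1)

Row-insert the values π_1, π_2, … into P one at a time, bumping the leftmost entry strictly greater than the inserted value down to the next row. The recording tableau Q records, in position (i, j), the step at which that cell was added to P.
  Insert 7 (step 1): P = [7];  Q = [1]
  Insert 1 (step 2): P = [1] / [7];  Q = [1] / [2]
  Insert 6 (step 3): P = [1, 6] / [7];  Q = [1, 3] / [2]
  Insert 2 (step 4): P = [1, 2] / [6] / [7];  Q = [1, 3] / [2] / [4]
  Insert 8 (step 5): P = [1, 2, 8] / [6] / [7];  Q = [1, 3, 5] / [2] / [4]
  Insert 5 (step 6): P = [1, 2, 5] / [6, 8] / [7];  Q = [1, 3, 5] / [2, 6] / [4]
  Insert 3 (step 7): P = [1, 2, 3] / [5, 8] / [6] / [7];  Q = [1, 3, 5] / [2, 6] / [4] / [7]
  Insert 4 (step 8): P = [1, 2, 3, 4] / [5, 8] / [6] / [7];  Q = [1, 3, 5, 8] / [2, 6] / [4] / [7]
  Insert 9 (step 9): P = [1, 2, 3, 4, 9] / [5, 8] / [6] / [7];  Q = [1, 3, 5, 8, 9] / [2, 6] / [4] / [7]
Final shape: (5, 2, 1, 1).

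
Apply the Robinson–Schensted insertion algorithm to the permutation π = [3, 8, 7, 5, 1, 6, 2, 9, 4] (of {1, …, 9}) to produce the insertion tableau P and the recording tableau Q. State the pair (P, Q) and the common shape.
P = [1, 2, 4, 9] / [3, 5, 6] / [7] / [8];  Q = [1, 2, 6, 8] / [3, 7, 9] / [4] / [5];  common shape = (4, 3, 1, 1)

Row-insert the values π_1, π_2, … into P one at a time, bumping the leftmost entry strictly greater than the inserted value down to the next row. The recording tableau Q records, in position (i, j), the step at which that cell was added to P.
  Insert 3 (step 1): P = [3];  Q = [1]
  Insert 8 (step 2): P = [3, 8];  Q = [1, 2]
  Insert 7 (step 3): P = [3, 7] / [8];  Q = [1, 2] / [3]
  Insert 5 (step 4): P = [3, 5] / [7] / [8];  Q = [1, 2] / [3] / [4]
  Insert 1 (step 5): P = [1, 5] / [3] / [7] / [8];  Q = [1, 2] / [3] / [4] / [5]
  Insert 6 (step 6): P = [1, 5, 6] / [3] / [7] / [8];  Q = [1, 2, 6] / [3] / [4] / [5]
  Insert 2 (step 7): P = [1, 2, 6] / [3, 5] / [7] / [8];  Q = [1, 2, 6] / [3, 7] / [4] / [5]
  Insert 9 (step 8): P = [1, 2, 6, 9] / [3, 5] / [7] / [8];  Q = [1, 2, 6, 8] / [3, 7] / [4] / [5]
  Insert 4 (step 9): P = [1, 2, 4, 9] / [3, 5, 6] / [7] / [8];  Q = [1, 2, 6, 8] / [3, 7, 9] / [4] / [5]
Final shape: (4, 3, 1, 1).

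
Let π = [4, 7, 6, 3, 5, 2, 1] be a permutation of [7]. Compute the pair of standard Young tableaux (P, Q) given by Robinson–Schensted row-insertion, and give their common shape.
P = [1, 5] / [2, 6] / [3] / [4] / [7];  Q = [1, 2] / [3, 5] / [4] / [6] / [7];  common shape = (2, 2, 1, 1, 1)

Row-insert the values π_1, π_2, … into P one at a time, bumping the leftmost entry strictly greater than the inserted value down to the next row. The recording tableau Q records, in position (i, j), the step at which that cell was added to P.
  Insert 4 (step 1): P = [4];  Q = [1]
  Insert 7 (step 2): P = [4, 7];  Q = [1, 2]
  Insert 6 (step 3): P = [4, 6] / [7];  Q = [1, 2] / [3]
  Insert 3 (step 4): P = [3, 6] / [4] / [7];  Q = [1, 2] / [3] / [4]
  Insert 5 (step 5): P = [3, 5] / [4, 6] / [7];  Q = [1, 2] / [3, 5] / [4]
  Insert 2 (step 6): P = [2, 5] / [3, 6] / [4] / [7];  Q = [1, 2] / [3, 5] / [4] / [6]
  Insert 1 (step 7): P = [1, 5] / [2, 6] / [3] / [4] / [7];  Q = [1, 2] / [3, 5] / [4] / [6] / [7]
Final shape: (2, 2, 1, 1, 1).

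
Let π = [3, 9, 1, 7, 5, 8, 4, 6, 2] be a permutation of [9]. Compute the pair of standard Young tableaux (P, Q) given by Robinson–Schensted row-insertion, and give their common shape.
P = [1, 2, 6] / [3, 4, 8] / [5] / [7] / [9];  Q = [1, 2, 6] / [3, 4, 8] / [5] / [7] / [9];  common shape = (3, 3, 1, 1, 1)

Row-insert the values π_1, π_2, … into P one at a time, bumping the leftmost entry strictly greater than the inserted value down to the next row. The recording tableau Q records, in position (i, j), the step at which that cell was added to P.
  Insert 3 (step 1): P = [3];  Q = [1]
  Insert 9 (step 2): P = [3, 9];  Q = [1, 2]
  Insert 1 (step 3): P = [1, 9] / [3];  Q = [1, 2] / [3]
  Insert 7 (step 4): P = [1, 7] / [3, 9];  Q = [1, 2] / [3, 4]
  Insert 5 (step 5): P = [1, 5] / [3, 7] / [9];  Q = [1, 2] / [3, 4] / [5]
  Insert 8 (step 6): P = [1, 5, 8] / [3, 7] / [9];  Q = [1, 2, 6] / [3, 4] / [5]
  Insert 4 (step 7): P = [1, 4, 8] / [3, 5] / [7] / [9];  Q = [1, 2, 6] / [3, 4] / [5] / [7]
  Insert 6 (step 8): P = [1, 4, 6] / [3, 5, 8] / [7] / [9];  Q = [1, 2, 6] / [3, 4, 8] / [5] / [7]
  Insert 2 (step 9): P = [1, 2, 6] / [3, 4, 8] / [5] / [7] / [9];  Q = [1, 2, 6] / [3, 4, 8] / [5] / [7] / [9]
Final shape: (3, 3, 1, 1, 1).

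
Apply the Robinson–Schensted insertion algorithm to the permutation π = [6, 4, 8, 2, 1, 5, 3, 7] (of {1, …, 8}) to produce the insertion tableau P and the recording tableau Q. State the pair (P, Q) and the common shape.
P = [1, 3, 7] / [2, 5] / [4, 8] / [6];  Q = [1, 3, 8] / [2, 6] / [4, 7] / [5];  common shape = (3, 2, 2, 1)

Row-insert the values π_1, π_2, … into P one at a time, bumping the leftmost entry strictly greater than the inserted value down to the next row. The recording tableau Q records, in position (i, j), the step at which that cell was added to P.
  Insert 6 (step 1): P = [6];  Q = [1]
  Insert 4 (step 2): P = [4] / [6];  Q = [1] / [2]
  Insert 8 (step 3): P = [4, 8] / [6];  Q = [1, 3] / [2]
  Insert 2 (step 4): P = [2, 8] / [4] / [6];  Q = [1, 3] / [2] / [4]
  Insert 1 (step 5): P = [1, 8] / [2] / [4] / [6];  Q = [1, 3] / [2] / [4] / [5]
  Insert 5 (step 6): P = [1, 5] / [2, 8] / [4] / [6];  Q = [1, 3] / [2, 6] / [4] / [5]
  Insert 3 (step 7): P = [1, 3] / [2, 5] / [4, 8] / [6];  Q = [1, 3] / [2, 6] / [4, 7] / [5]
  Insert 7 (step 8): P = [1, 3, 7] / [2, 5] / [4, 8] / [6];  Q = [1, 3, 8] / [2, 6] / [4, 7] / [5]
Final shape: (3, 2, 2, 1).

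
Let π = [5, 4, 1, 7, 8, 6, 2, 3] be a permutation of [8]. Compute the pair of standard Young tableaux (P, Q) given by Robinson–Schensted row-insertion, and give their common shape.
P = [1, 2, 3] / [4, 6, 8] / [5, 7];  Q = [1, 4, 5] / [2, 6, 8] / [3, 7];  common shape = (3, 3, 2)

Row-insert the values π_1, π_2, … into P one at a time, bumping the leftmost entry strictly greater than the inserted value down to the next row. The recording tableau Q records, in position (i, j), the step at which that cell was added to P.
  Insert 5 (step 1): P = [5];  Q = [1]
  Insert 4 (step 2): P = [4] / [5];  Q = [1] / [2]
  Insert 1 (step 3): P = [1] / [4] / [5];  Q = [1] / [2] / [3]
  Insert 7 (step 4): P = [1, 7] / [4] / [5];  Q = [1, 4] / [2] / [3]
  Insert 8 (step 5): P = [1, 7, 8] / [4] / [5];  Q = [1, 4, 5] / [2] / [3]
  Insert 6 (step 6): P = [1, 6, 8] / [4, 7] / [5];  Q = [1, 4, 5] / [2, 6] / [3]
  Insert 2 (step 7): P = [1, 2, 8] / [4, 6] / [5, 7];  Q = [1, 4, 5] / [2, 6] / [3, 7]
  Insert 3 (step 8): P = [1, 2, 3] / [4, 6, 8] / [5, 7];  Q = [1, 4, 5] / [2, 6, 8] / [3, 7]
Final shape: (3, 3, 2).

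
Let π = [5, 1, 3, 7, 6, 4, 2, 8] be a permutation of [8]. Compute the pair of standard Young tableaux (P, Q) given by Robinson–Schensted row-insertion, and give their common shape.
P = [1, 2, 4, 8] / [3, 6] / [5] / [7];  Q = [1, 3, 4, 8] / [2, 5] / [6] / [7];  common shape = (4, 2, 1, 1)

Row-insert the values π_1, π_2, … into P one at a time, bumping the leftmost entry strictly greater than the inserted value down to the next row. The recording tableau Q records, in position (i, j), the step at which that cell was added to P.
  Insert 5 (step 1): P = [5];  Q = [1]
  Insert 1 (step 2): P = [1] / [5];  Q = [1] / [2]
  Insert 3 (step 3): P = [1, 3] / [5];  Q = [1, 3] / [2]
  Insert 7 (step 4): P = [1, 3, 7] / [5];  Q = [1, 3, 4] / [2]
  Insert 6 (step 5): P = [1, 3, 6] / [5, 7];  Q = [1, 3, 4] / [2, 5]
  Insert 4 (step 6): P = [1, 3, 4] / [5, 6] / [7];  Q = [1, 3, 4] / [2, 5] / [6]
  Insert 2 (step 7): P = [1, 2, 4] / [3, 6] / [5] / [7];  Q = [1, 3, 4] / [2, 5] / [6] / [7]
  Insert 8 (step 8): P = [1, 2, 4, 8] / [3, 6] / [5] / [7];  Q = [1, 3, 4, 8] / [2, 5] / [6] / [7]
Final shape: (4, 2, 1, 1).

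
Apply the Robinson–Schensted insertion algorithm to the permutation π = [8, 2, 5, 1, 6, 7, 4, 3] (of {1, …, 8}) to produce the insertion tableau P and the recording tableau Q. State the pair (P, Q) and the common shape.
P = [1, 3, 6, 7] / [2, 4] / [5] / [8];  Q = [1, 3, 5, 6] / [2, 7] / [4] / [8];  common shape = (4, 2, 1, 1)

Row-insert the values π_1, π_2, … into P one at a time, bumping the leftmost entry strictly greater than the inserted value down to the next row. The recording tableau Q records, in position (i, j), the step at which that cell was added to P.
  Insert 8 (step 1): P = [8];  Q = [1]
  Insert 2 (step 2): P = [2] / [8];  Q = [1] / [2]
  Insert 5 (step 3): P = [2, 5] / [8];  Q = [1, 3] / [2]
  Insert 1 (step 4): P = [1, 5] / [2] / [8];  Q = [1, 3] / [2] / [4]
  Insert 6 (step 5): P = [1, 5, 6] / [2] / [8];  Q = [1, 3, 5] / [2] / [4]
  Insert 7 (step 6): P = [1, 5, 6, 7] / [2] / [8];  Q = [1, 3, 5, 6] / [2] / [4]
  Insert 4 (step 7): P = [1, 4, 6, 7] / [2, 5] / [8];  Q = [1, 3, 5, 6] / [2, 7] / [4]
  Insert 3 (step 8): P = [1, 3, 6, 7] / [2, 4] / [5] / [8];  Q = [1, 3, 5, 6] / [2, 7] / [4] / [8]
Final shape: (4, 2, 1, 1).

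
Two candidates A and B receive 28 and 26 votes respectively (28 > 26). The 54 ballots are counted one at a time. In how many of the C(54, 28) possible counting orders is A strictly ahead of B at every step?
Strict-lead orderings = 69533550916004

Total orderings of the 54 votes with 28 for A: C(54, 28) = 1877405874732108. By the Bertrand ballot formula (Cycle Lemma / reflection principle), the number of orderings in which A is strictly ahead of B throughout is (p − q)/(p + q) · C(p + q, p) = (28 − 26)/(28 + 26) · 1877405874732108 = 69533550916004.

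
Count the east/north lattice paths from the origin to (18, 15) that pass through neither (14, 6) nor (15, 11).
Number of paths = 747168920

Inclusion–exclusion. Total paths: C(33, 18) = 1037158320. Through P₁: C(20, 14)·C(13, 4) = 27713400. Through P₂: C(26, 15)·C(7, 3) = 270415600. Since P₁ is strictly southwest of P₂, a monotone path through both must visit P₁ then P₂; paths through both = C(20, 14)·C(6, 1)·C(7, 3) = 8139600. Avoid both = 1037158320 − 27713400 − 270415600 + 8139600 = 747168920.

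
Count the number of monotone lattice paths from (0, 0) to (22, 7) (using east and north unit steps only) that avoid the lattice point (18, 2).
Number of paths = 1536840

Total paths from (0, 0) to (22, 7): C(29, 22) = 1560780. Paths through (18, 2): (paths (0, 0) → (18, 2)) × (paths (18, 2) → (22, 7)) = C(20, 18) · C(9, 4) = 190 · 126 = 23940. Avoidance count = 1560780 − 23940 = 1536840.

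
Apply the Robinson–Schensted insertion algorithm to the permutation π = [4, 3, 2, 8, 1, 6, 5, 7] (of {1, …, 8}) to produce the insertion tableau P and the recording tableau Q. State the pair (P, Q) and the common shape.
P = [1, 5, 7] / [2, 6] / [3, 8] / [4];  Q = [1, 4, 8] / [2, 6] / [3, 7] / [5];  common shape = (3, 2, 2, 1)

Row-insert the values π_1, π_2, … into P one at a time, bumping the leftmost entry strictly greater than the inserted value down to the next row. The recording tableau Q records, in position (i, j), the step at which that cell was added to P.
  Insert 4 (step 1): P = [4];  Q = [1]
  Insert 3 (step 2): P = [3] / [4];  Q = [1] / [2]
  Insert 2 (step 3): P = [2] / [3] / [4];  Q = [1] / [2] / [3]
  Insert 8 (step 4): P = [2, 8] / [3] / [4];  Q = [1, 4] / [2] / [3]
  Insert 1 (step 5): P = [1, 8] / [2] / [3] / [4];  Q = [1, 4] / [2] / [3] / [5]
  Insert 6 (step 6): P = [1, 6] / [2, 8] / [3] / [4];  Q = [1, 4] / [2, 6] / [3] / [5]
  Insert 5 (step 7): P = [1, 5] / [2, 6] / [3, 8] / [4];  Q = [1, 4] / [2, 6] / [3, 7] / [5]
  Insert 7 (step 8): P = [1, 5, 7] / [2, 6] / [3, 8] / [4];  Q = [1, 4, 8] / [2, 6] / [3, 7] / [5]
Final shape: (3, 2, 2, 1).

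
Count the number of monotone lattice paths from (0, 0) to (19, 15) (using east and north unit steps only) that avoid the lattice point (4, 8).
Number of paths = 1771548240

Total paths from (0, 0) to (19, 15): C(34, 19) = 1855967520. Paths through (4, 8): (paths (0, 0) → (4, 8)) × (paths (4, 8) → (19, 15)) = C(12, 4) · C(22, 15) = 495 · 170544 = 84419280. Avoidance count = 1855967520 − 84419280 = 1771548240.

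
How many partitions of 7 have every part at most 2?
p(7, parts ≤ 2) = 4

Partitions of 7 with all parts ≤ 2: 2+2+2+1, 2+2+1+1+1, 2+1+1+1+1+1, 1+1+1+1+1+1+1. Count = 4.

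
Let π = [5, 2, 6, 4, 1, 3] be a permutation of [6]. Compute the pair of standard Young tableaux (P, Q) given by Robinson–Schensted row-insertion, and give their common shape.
P = [1, 3] / [2, 4] / [5, 6];  Q = [1, 3] / [2, 4] / [5, 6];  common shape = (2, 2, 2)

Row-insert the values π_1, π_2, … into P one at a time, bumping the leftmost entry strictly greater than the inserted value down to the next row. The recording tableau Q records, in position (i, j), the step at which that cell was added to P.
  Insert 5 (step 1): P = [5];  Q = [1]
  Insert 2 (step 2): P = [2] / [5];  Q = [1] / [2]
  Insert 6 (step 3): P = [2, 6] / [5];  Q = [1, 3] / [2]
  Insert 4 (step 4): P = [2, 4] / [5, 6];  Q = [1, 3] / [2, 4]
  Insert 1 (step 5): P = [1, 4] / [2, 6] / [5];  Q = [1, 3] / [2, 4] / [5]
  Insert 3 (step 6): P = [1, 3] / [2, 4] / [5, 6];  Q = [1, 3] / [2, 4] / [5, 6]
Final shape: (2, 2, 2).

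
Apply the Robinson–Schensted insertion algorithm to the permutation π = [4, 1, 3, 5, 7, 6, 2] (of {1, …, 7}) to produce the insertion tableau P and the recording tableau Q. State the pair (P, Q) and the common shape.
P = [1, 2, 5, 6] / [3, 7] / [4];  Q = [1, 3, 4, 5] / [2, 6] / [7];  common shape = (4, 2, 1)

Row-insert the values π_1, π_2, … into P one at a time, bumping the leftmost entry strictly greater than the inserted value down to the next row. The recording tableau Q records, in position (i, j), the step at which that cell was added to P.
  Insert 4 (step 1): P = [4];  Q = [1]
  Insert 1 (step 2): P = [1] / [4];  Q = [1] / [2]
  Insert 3 (step 3): P = [1, 3] / [4];  Q = [1, 3] / [2]
  Insert 5 (step 4): P = [1, 3, 5] / [4];  Q = [1, 3, 4] / [2]
  Insert 7 (step 5): P = [1, 3, 5, 7] / [4];  Q = [1, 3, 4, 5] / [2]
  Insert 6 (step 6): P = [1, 3, 5, 6] / [4, 7];  Q = [1, 3, 4, 5] / [2, 6]
  Insert 2 (step 7): P = [1, 2, 5, 6] / [3, 7] / [4];  Q = [1, 3, 4, 5] / [2, 6] / [7]
Final shape: (4, 2, 1).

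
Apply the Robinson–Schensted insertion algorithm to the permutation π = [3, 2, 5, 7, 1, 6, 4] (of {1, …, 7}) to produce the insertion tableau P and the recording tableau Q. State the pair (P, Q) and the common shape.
P = [1, 4, 6] / [2, 5] / [3, 7];  Q = [1, 3, 4] / [2, 6] / [5, 7];  common shape = (3, 2, 2)

Row-insert the values π_1, π_2, … into P one at a time, bumping the leftmost entry strictly greater than the inserted value down to the next row. The recording tableau Q records, in position (i, j), the step at which that cell was added to P.
  Insert 3 (step 1): P = [3];  Q = [1]
  Insert 2 (step 2): P = [2] / [3];  Q = [1] / [2]
  Insert 5 (step 3): P = [2, 5] / [3];  Q = [1, 3] / [2]
  Insert 7 (step 4): P = [2, 5, 7] / [3];  Q = [1, 3, 4] / [2]
  Insert 1 (step 5): P = [1, 5, 7] / [2] / [3];  Q = [1, 3, 4] / [2] / [5]
  Insert 6 (step 6): P = [1, 5, 6] / [2, 7] / [3];  Q = [1, 3, 4] / [2, 6] / [5]
  Insert 4 (step 7): P = [1, 4, 6] / [2, 5] / [3, 7];  Q = [1, 3, 4] / [2, 6] / [5, 7]
Final shape: (3, 2, 2).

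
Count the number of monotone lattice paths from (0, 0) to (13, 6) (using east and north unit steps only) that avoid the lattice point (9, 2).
Number of paths = 23282

Total paths from (0, 0) to (13, 6): C(19, 13) = 27132. Paths through (9, 2): (paths (0, 0) → (9, 2)) × (paths (9, 2) → (13, 6)) = C(11, 9) · C(8, 4) = 55 · 70 = 3850. Avoidance count = 27132 − 3850 = 23282.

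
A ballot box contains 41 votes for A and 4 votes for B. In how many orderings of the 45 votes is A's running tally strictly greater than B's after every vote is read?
Strict-lead orderings = 122507

Total orderings of the 45 votes with 41 for A: C(45, 41) = 148995. By the Bertrand ballot formula (Cycle Lemma / reflection principle), the number of orderings in which A is strictly ahead of B throughout is (p − q)/(p + q) · C(p + q, p) = (41 − 4)/(41 + 4) · 148995 = 122507.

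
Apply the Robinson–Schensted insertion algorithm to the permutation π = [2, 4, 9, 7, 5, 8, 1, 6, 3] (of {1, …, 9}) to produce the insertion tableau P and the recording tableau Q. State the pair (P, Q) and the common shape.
P = [1, 3, 5, 6] / [2, 4] / [7, 8] / [9];  Q = [1, 2, 3, 6] / [4, 8] / [5, 9] / [7];  common shape = (4, 2, 2, 1)

Row-insert the values π_1, π_2, … into P one at a time, bumping the leftmost entry strictly greater than the inserted value down to the next row. The recording tableau Q records, in position (i, j), the step at which that cell was added to P.
  Insert 2 (step 1): P = [2];  Q = [1]
  Insert 4 (step 2): P = [2, 4];  Q = [1, 2]
  Insert 9 (step 3): P = [2, 4, 9];  Q = [1, 2, 3]
  Insert 7 (step 4): P = [2, 4, 7] / [9];  Q = [1, 2, 3] / [4]
  Insert 5 (step 5): P = [2, 4, 5] / [7] / [9];  Q = [1, 2, 3] / [4] / [5]
  Insert 8 (step 6): P = [2, 4, 5, 8] / [7] / [9];  Q = [1, 2, 3, 6] / [4] / [5]
  Insert 1 (step 7): P = [1, 4, 5, 8] / [2] / [7] / [9];  Q = [1, 2, 3, 6] / [4] / [5] / [7]
  Insert 6 (step 8): P = [1, 4, 5, 6] / [2, 8] / [7] / [9];  Q = [1, 2, 3, 6] / [4, 8] / [5] / [7]
  Insert 3 (step 9): P = [1, 3, 5, 6] / [2, 4] / [7, 8] / [9];  Q = [1, 2, 3, 6] / [4, 8] / [5, 9] / [7]
Final shape: (4, 2, 2, 1).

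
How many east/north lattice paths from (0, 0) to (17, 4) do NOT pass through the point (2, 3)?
Number of paths = 5825

Total paths from (0, 0) to (17, 4): C(21, 17) = 5985. Paths through (2, 3): (paths (0, 0) → (2, 3)) × (paths (2, 3) → (17, 4)) = C(5, 2) · C(16, 15) = 10 · 16 = 160. Avoidance count = 5985 − 160 = 5825.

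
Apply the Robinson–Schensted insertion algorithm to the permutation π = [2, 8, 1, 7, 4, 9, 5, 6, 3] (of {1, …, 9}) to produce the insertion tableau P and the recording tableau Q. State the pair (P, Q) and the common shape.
P = [1, 3, 5, 6] / [2, 4, 9] / [7] / [8];  Q = [1, 2, 6, 8] / [3, 4, 7] / [5] / [9];  common shape = (4, 3, 1, 1)

Row-insert the values π_1, π_2, … into P one at a time, bumping the leftmost entry strictly greater than the inserted value down to the next row. The recording tableau Q records, in position (i, j), the step at which that cell was added to P.
  Insert 2 (step 1): P = [2];  Q = [1]
  Insert 8 (step 2): P = [2, 8];  Q = [1, 2]
  Insert 1 (step 3): P = [1, 8] / [2];  Q = [1, 2] / [3]
  Insert 7 (step 4): P = [1, 7] / [2, 8];  Q = [1, 2] / [3, 4]
  Insert 4 (step 5): P = [1, 4] / [2, 7] / [8];  Q = [1, 2] / [3, 4] / [5]
  Insert 9 (step 6): P = [1, 4, 9] / [2, 7] / [8];  Q = [1, 2, 6] / [3, 4] / [5]
  Insert 5 (step 7): P = [1, 4, 5] / [2, 7, 9] / [8];  Q = [1, 2, 6] / [3, 4, 7] / [5]
  Insert 6 (step 8): P = [1, 4, 5, 6] / [2, 7, 9] / [8];  Q = [1, 2, 6, 8] / [3, 4, 7] / [5]
  Insert 3 (step 9): P = [1, 3, 5, 6] / [2, 4, 9] / [7] / [8];  Q = [1, 2, 6, 8] / [3, 4, 7] / [5] / [9]
Final shape: (4, 3, 1, 1).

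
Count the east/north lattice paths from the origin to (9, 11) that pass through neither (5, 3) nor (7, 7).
Number of paths = 101360

Inclusion–exclusion. Total paths: C(20, 9) = 167960. Through P₁: C(8, 5)·C(12, 4) = 27720. Through P₂: C(14, 7)·C(6, 2) = 51480. Since P₁ is strictly southwest of P₂, a monotone path through both must visit P₁ then P₂; paths through both = C(8, 5)·C(6, 2)·C(6, 2) = 12600. Avoid both = 167960 − 27720 − 51480 + 12600 = 101360.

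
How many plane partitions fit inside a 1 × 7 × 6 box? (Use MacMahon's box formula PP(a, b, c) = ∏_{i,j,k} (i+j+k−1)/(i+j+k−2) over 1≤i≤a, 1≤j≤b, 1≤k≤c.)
PP(1, 7, 6) = 1716

Evaluate the triple product over i = 1..1, j = 1..7, k = 1..6. The factors are (2/1) · (3/2) · (4/3) · (5/4) · (6/5) · (7/6) · (3/2) · (4/3) · … (42 factors total). The numerators and denominators telescope so the product is an integer; carrying out the multiplication exactly gives PP(1, 7, 6) = 1716.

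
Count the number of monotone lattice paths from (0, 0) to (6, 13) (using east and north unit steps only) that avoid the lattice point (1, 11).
Number of paths = 26880

Total paths from (0, 0) to (6, 13): C(19, 6) = 27132. Paths through (1, 11): (paths (0, 0) → (1, 11)) × (paths (1, 11) → (6, 13)) = C(12, 1) · C(7, 5) = 12 · 21 = 252. Avoidance count = 27132 − 252 = 26880.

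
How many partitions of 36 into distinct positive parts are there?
q(36) = 668

A partition into distinct parts is a strictly decreasing sequence summing to n. The recurrence d(n, m) = d(n, m−1) + d(n−m, m−1) (use part m at most once) with q(n) = d(n, n) gives q(36) = 668. (Euler's theorem: # distinct-part partitions = # odd-part partitions.)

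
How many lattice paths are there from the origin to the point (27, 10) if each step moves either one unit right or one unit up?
Number of paths = 348330136

A monotone lattice path from (0, 0) to (27, 10) consists of 27 east steps and 10 north steps in some order, so it is determined by which 27 of the 37 steps are east. The count is C(37, 27) = 348330136.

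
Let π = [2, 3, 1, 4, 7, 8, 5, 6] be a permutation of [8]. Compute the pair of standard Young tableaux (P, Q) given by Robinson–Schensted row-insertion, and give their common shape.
P = [1, 3, 4, 5, 6] / [2, 7, 8];  Q = [1, 2, 4, 5, 6] / [3, 7, 8];  common shape = (5, 3)

Row-insert the values π_1, π_2, … into P one at a time, bumping the leftmost entry strictly greater than the inserted value down to the next row. The recording tableau Q records, in position (i, j), the step at which that cell was added to P.
  Insert 2 (step 1): P = [2];  Q = [1]
  Insert 3 (step 2): P = [2, 3];  Q = [1, 2]
  Insert 1 (step 3): P = [1, 3] / [2];  Q = [1, 2] / [3]
  Insert 4 (step 4): P = [1, 3, 4] / [2];  Q = [1, 2, 4] / [3]
  Insert 7 (step 5): P = [1, 3, 4, 7] / [2];  Q = [1, 2, 4, 5] / [3]
  Insert 8 (step 6): P = [1, 3, 4, 7, 8] / [2];  Q = [1, 2, 4, 5, 6] / [3]
  Insert 5 (step 7): P = [1, 3, 4, 5, 8] / [2, 7];  Q = [1, 2, 4, 5, 6] / [3, 7]
  Insert 6 (step 8): P = [1, 3, 4, 5, 6] / [2, 7, 8];  Q = [1, 2, 4, 5, 6] / [3, 7, 8]
Final shape: (5, 3).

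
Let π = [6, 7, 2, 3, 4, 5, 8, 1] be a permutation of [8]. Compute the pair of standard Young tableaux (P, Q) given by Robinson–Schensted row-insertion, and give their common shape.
P = [1, 3, 4, 5, 8] / [2, 7] / [6];  Q = [1, 2, 5, 6, 7] / [3, 4] / [8];  common shape = (5, 2, 1)

Row-insert the values π_1, π_2, … into P one at a time, bumping the leftmost entry strictly greater than the inserted value down to the next row. The recording tableau Q records, in position (i, j), the step at which that cell was added to P.
  Insert 6 (step 1): P = [6];  Q = [1]
  Insert 7 (step 2): P = [6, 7];  Q = [1, 2]
  Insert 2 (step 3): P = [2, 7] / [6];  Q = [1, 2] / [3]
  Insert 3 (step 4): P = [2, 3] / [6, 7];  Q = [1, 2] / [3, 4]
  Insert 4 (step 5): P = [2, 3, 4] / [6, 7];  Q = [1, 2, 5] / [3, 4]
  Insert 5 (step 6): P = [2, 3, 4, 5] / [6, 7];  Q = [1, 2, 5, 6] / [3, 4]
  Insert 8 (step 7): P = [2, 3, 4, 5, 8] / [6, 7];  Q = [1, 2, 5, 6, 7] / [3, 4]
  Insert 1 (step 8): P = [1, 3, 4, 5, 8] / [2, 7] / [6];  Q = [1, 2, 5, 6, 7] / [3, 4] / [8]
Final shape: (5, 2, 1).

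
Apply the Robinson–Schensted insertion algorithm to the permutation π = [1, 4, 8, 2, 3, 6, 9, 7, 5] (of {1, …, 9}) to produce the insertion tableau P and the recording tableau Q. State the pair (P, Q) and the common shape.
P = [1, 2, 3, 5, 7] / [4, 6, 9] / [8];  Q = [1, 2, 3, 6, 7] / [4, 5, 8] / [9];  common shape = (5, 3, 1)

Row-insert the values π_1, π_2, … into P one at a time, bumping the leftmost entry strictly greater than the inserted value down to the next row. The recording tableau Q records, in position (i, j), the step at which that cell was added to P.
  Insert 1 (step 1): P = [1];  Q = [1]
  Insert 4 (step 2): P = [1, 4];  Q = [1, 2]
  Insert 8 (step 3): P = [1, 4, 8];  Q = [1, 2, 3]
  Insert 2 (step 4): P = [1, 2, 8] / [4];  Q = [1, 2, 3] / [4]
  Insert 3 (step 5): P = [1, 2, 3] / [4, 8];  Q = [1, 2, 3] / [4, 5]
  Insert 6 (step 6): P = [1, 2, 3, 6] / [4, 8];  Q = [1, 2, 3, 6] / [4, 5]
  Insert 9 (step 7): P = [1, 2, 3, 6, 9] / [4, 8];  Q = [1, 2, 3, 6, 7] / [4, 5]
  Insert 7 (step 8): P = [1, 2, 3, 6, 7] / [4, 8, 9];  Q = [1, 2, 3, 6, 7] / [4, 5, 8]
  Insert 5 (step 9): P = [1, 2, 3, 5, 7] / [4, 6, 9] / [8];  Q = [1, 2, 3, 6, 7] / [4, 5, 8] / [9]
Final shape: (5, 3, 1).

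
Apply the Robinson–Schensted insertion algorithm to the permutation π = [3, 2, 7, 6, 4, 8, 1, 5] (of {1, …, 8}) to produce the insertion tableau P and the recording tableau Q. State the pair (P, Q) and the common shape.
P = [1, 4, 5] / [2, 6, 8] / [3] / [7];  Q = [1, 3, 6] / [2, 4, 8] / [5] / [7];  common shape = (3, 3, 1, 1)

Row-insert the values π_1, π_2, … into P one at a time, bumping the leftmost entry strictly greater than the inserted value down to the next row. The recording tableau Q records, in position (i, j), the step at which that cell was added to P.
  Insert 3 (step 1): P = [3];  Q = [1]
  Insert 2 (step 2): P = [2] / [3];  Q = [1] / [2]
  Insert 7 (step 3): P = [2, 7] / [3];  Q = [1, 3] / [2]
  Insert 6 (step 4): P = [2, 6] / [3, 7];  Q = [1, 3] / [2, 4]
  Insert 4 (step 5): P = [2, 4] / [3, 6] / [7];  Q = [1, 3] / [2, 4] / [5]
  Insert 8 (step 6): P = [2, 4, 8] / [3, 6] / [7];  Q = [1, 3, 6] / [2, 4] / [5]
  Insert 1 (step 7): P = [1, 4, 8] / [2, 6] / [3] / [7];  Q = [1, 3, 6] / [2, 4] / [5] / [7]
  Insert 5 (step 8): P = [1, 4, 5] / [2, 6, 8] / [3] / [7];  Q = [1, 3, 6] / [2, 4, 8] / [5] / [7]
Final shape: (3, 3, 1, 1).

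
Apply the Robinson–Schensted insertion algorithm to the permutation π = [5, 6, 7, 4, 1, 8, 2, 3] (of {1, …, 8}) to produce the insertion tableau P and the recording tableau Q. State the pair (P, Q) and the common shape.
P = [1, 2, 3, 8] / [4, 6, 7] / [5];  Q = [1, 2, 3, 6] / [4, 7, 8] / [5];  common shape = (4, 3, 1)

Row-insert the values π_1, π_2, … into P one at a time, bumping the leftmost entry strictly greater than the inserted value down to the next row. The recording tableau Q records, in position (i, j), the step at which that cell was added to P.
  Insert 5 (step 1): P = [5];  Q = [1]
  Insert 6 (step 2): P = [5, 6];  Q = [1, 2]
  Insert 7 (step 3): P = [5, 6, 7];  Q = [1, 2, 3]
  Insert 4 (step 4): P = [4, 6, 7] / [5];  Q = [1, 2, 3] / [4]
  Insert 1 (step 5): P = [1, 6, 7] / [4] / [5];  Q = [1, 2, 3] / [4] / [5]
  Insert 8 (step 6): P = [1, 6, 7, 8] / [4] / [5];  Q = [1, 2, 3, 6] / [4] / [5]
  Insert 2 (step 7): P = [1, 2, 7, 8] / [4, 6] / [5];  Q = [1, 2, 3, 6] / [4, 7] / [5]
  Insert 3 (step 8): P = [1, 2, 3, 8] / [4, 6, 7] / [5];  Q = [1, 2, 3, 6] / [4, 7, 8] / [5]
Final shape: (4, 3, 1).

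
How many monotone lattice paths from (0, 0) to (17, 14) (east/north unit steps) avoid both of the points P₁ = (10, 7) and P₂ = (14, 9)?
Number of paths = 169010669

Inclusion–exclusion. Total paths: C(31, 17) = 265182525. Through P₁: C(17, 10)·C(14, 7) = 66745536. Through P₂: C(23, 14)·C(8, 3) = 45762640. Since P₁ is strictly southwest of P₂, a monotone path through both must visit P₁ then P₂; paths through both = C(17, 10)·C(6, 4)·C(8, 3) = 16336320. Avoid both = 265182525 − 66745536 − 45762640 + 16336320 = 169010669.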